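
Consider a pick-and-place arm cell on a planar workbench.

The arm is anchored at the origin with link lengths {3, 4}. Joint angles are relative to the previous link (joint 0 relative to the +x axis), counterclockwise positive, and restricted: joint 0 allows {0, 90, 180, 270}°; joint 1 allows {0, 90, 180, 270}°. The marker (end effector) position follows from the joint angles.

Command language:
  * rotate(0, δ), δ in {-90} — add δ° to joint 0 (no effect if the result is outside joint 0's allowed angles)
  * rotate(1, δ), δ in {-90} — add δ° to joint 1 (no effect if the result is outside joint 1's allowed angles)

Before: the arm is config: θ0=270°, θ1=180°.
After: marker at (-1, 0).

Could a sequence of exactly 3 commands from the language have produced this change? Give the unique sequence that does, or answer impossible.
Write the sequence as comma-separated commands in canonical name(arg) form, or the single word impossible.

t0: config: θ0=270°, θ1=180°
[1] after rotate(0, -90): config: θ0=180°, θ1=180°
[2] after rotate(0, -90): config: θ0=90°, θ1=180°
[3] after rotate(0, -90): config: θ0=0°, θ1=180°
no other 3-command option fits: unique.

rotate(0, -90), rotate(0, -90), rotate(0, -90)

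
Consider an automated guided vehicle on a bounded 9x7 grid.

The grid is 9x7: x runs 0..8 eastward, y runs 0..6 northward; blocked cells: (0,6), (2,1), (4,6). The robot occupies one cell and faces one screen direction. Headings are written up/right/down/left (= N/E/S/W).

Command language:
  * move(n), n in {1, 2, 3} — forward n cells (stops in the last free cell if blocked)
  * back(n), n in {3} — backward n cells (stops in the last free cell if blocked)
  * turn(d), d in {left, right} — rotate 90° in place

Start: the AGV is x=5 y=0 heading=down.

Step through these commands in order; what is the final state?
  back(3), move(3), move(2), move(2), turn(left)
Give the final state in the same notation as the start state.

from: x=5 y=0 heading=down
step 1 (back(3)): x=5 y=3 heading=down
step 2 (move(3)): x=5 y=0 heading=down
step 3 (move(2)): x=5 y=0 heading=down
step 4 (move(2)): x=5 y=0 heading=down
step 5 (turn(left)): x=5 y=0 heading=right

x=5 y=0 heading=right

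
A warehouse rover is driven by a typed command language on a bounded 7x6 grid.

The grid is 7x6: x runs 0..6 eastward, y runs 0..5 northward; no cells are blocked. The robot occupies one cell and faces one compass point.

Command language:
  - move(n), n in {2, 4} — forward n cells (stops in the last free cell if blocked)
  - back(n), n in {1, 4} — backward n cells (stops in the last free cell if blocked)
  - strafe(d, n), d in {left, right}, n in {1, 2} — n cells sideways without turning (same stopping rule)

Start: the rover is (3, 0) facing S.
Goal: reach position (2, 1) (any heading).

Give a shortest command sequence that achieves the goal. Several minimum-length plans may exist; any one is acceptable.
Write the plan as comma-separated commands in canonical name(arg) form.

initial: (3, 0) facing S
1. back(1) → (3, 1) facing S
2. strafe(right, 1) → (2, 1) facing S
nothing shorter than 2 reaches the goal.

back(1), strafe(right, 1)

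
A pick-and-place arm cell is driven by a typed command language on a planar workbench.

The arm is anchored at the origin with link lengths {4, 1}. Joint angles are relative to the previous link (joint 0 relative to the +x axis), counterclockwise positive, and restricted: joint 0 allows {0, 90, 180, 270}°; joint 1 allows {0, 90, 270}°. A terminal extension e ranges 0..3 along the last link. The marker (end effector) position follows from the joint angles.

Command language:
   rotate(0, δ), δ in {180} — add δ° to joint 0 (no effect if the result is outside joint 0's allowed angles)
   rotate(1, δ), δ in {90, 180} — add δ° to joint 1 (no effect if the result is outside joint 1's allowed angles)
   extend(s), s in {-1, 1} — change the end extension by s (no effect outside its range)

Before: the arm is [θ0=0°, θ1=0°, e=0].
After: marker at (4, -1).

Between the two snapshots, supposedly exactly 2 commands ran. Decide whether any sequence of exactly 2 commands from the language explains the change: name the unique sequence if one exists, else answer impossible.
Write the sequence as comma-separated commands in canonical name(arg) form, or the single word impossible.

key: order matters: swapping rotate(1, 90) and rotate(1, 180) lands elsewhere
start: [θ0=0°, θ1=0°, e=0]
[1] after rotate(1, 90): [θ0=0°, θ1=90°, e=0]
[2] after rotate(1, 180): [θ0=0°, θ1=270°, e=0]
all 25 alternatives checked — unique.

rotate(1, 90), rotate(1, 180)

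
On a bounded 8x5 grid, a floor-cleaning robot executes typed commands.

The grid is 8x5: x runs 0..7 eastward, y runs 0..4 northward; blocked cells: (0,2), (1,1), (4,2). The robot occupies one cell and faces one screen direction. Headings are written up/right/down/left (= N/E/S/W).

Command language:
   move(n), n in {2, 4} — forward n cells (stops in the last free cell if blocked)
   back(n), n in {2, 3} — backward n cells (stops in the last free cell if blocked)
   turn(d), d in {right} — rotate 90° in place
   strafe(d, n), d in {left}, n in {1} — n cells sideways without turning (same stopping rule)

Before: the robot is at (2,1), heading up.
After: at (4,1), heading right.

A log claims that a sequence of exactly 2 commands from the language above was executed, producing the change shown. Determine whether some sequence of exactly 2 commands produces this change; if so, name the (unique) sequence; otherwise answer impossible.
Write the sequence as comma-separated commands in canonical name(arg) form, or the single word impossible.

key: cell and facing (now E) both changed — the 2 commands mix motion and turning
start: at (2,1), heading up
[1] after turn(right): at (2,1), heading right
[2] after move(2): at (4,1), heading right
all 36 alternatives checked — unique.

turn(right), move(2)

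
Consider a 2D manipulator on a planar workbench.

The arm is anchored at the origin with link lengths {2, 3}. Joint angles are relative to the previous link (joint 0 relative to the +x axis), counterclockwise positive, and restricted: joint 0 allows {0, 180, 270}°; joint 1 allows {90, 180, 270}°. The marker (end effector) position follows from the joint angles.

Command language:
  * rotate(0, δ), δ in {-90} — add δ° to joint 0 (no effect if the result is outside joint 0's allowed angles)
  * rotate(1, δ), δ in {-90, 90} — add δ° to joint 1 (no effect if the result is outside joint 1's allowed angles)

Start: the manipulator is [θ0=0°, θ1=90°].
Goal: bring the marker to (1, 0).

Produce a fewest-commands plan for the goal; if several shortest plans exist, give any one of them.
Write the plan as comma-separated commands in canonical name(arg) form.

rotate(1, 90), rotate(0, -90), rotate(0, -90)

begin: [θ0=0°, θ1=90°]
[1] after rotate(1, 90): [θ0=0°, θ1=180°]
[2] after rotate(0, -90): [θ0=270°, θ1=180°]
[3] after rotate(0, -90): [θ0=180°, θ1=180°]
nothing shorter than 3 reaches the goal.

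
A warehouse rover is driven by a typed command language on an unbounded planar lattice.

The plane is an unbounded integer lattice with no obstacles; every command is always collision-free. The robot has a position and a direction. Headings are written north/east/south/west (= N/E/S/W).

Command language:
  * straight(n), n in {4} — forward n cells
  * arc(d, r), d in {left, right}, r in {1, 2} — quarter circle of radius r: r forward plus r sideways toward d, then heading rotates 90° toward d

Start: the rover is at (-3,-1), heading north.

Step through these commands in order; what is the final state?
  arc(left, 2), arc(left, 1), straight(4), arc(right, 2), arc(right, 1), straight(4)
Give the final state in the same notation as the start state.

begin: at (-3,-1), heading north
t=1 arc(left, 2) ⇒ at (-5,1), heading west
t=2 arc(left, 1) ⇒ at (-6,0), heading south
t=3 straight(4) ⇒ at (-6,-4), heading south
t=4 arc(right, 2) ⇒ at (-8,-6), heading west
t=5 arc(right, 1) ⇒ at (-9,-5), heading north
t=6 straight(4) ⇒ at (-9,-1), heading north

at (-9,-1), heading north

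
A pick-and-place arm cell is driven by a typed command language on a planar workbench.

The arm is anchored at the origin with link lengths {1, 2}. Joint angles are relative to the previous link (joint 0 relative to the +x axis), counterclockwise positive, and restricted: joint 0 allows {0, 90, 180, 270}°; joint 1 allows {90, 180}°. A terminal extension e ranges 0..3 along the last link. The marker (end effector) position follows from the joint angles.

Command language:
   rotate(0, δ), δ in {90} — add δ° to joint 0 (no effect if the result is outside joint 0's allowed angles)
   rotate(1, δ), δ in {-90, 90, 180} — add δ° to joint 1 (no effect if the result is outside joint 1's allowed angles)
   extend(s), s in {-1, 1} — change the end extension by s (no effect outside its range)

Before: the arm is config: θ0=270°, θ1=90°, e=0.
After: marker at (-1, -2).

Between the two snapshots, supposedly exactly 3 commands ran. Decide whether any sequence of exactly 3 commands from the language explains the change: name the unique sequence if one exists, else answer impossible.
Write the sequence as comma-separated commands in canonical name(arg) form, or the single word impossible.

begin: config: θ0=270°, θ1=90°, e=0
t=1 rotate(0, 90) ⇒ config: θ0=0°, θ1=90°, e=0
t=2 rotate(0, 90) ⇒ config: θ0=90°, θ1=90°, e=0
t=3 rotate(0, 90) ⇒ config: θ0=180°, θ1=90°, e=0
uniquely the one of 216 3-step routes that fits.

rotate(0, 90), rotate(0, 90), rotate(0, 90)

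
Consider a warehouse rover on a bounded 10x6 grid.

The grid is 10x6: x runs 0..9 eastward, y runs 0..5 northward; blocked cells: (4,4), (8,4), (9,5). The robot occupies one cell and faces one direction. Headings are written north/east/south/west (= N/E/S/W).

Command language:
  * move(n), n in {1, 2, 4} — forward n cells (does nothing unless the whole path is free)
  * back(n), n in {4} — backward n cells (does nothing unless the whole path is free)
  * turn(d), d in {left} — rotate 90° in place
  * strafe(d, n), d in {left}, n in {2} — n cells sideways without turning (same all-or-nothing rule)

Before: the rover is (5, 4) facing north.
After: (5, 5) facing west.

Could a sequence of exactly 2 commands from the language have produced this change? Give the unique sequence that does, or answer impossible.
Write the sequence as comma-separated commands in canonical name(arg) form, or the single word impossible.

key: running turn(left) before move(1) would end elsewhere — order is forced
t0: (5, 4) facing north
1. move(1) → (5, 5) facing north
2. turn(left) → (5, 5) facing west
all 36 alternatives checked — unique.

move(1), turn(left)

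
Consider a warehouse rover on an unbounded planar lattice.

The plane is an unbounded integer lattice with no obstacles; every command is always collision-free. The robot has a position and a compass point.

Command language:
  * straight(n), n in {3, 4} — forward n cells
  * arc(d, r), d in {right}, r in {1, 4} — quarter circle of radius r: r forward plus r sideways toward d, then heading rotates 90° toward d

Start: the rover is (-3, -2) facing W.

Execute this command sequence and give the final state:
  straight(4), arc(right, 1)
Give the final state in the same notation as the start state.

(-8, -1) facing N

initial: (-3, -2) facing W
step 1 (straight(4)): (-7, -2) facing W
step 2 (arc(right, 1)): (-8, -1) facing N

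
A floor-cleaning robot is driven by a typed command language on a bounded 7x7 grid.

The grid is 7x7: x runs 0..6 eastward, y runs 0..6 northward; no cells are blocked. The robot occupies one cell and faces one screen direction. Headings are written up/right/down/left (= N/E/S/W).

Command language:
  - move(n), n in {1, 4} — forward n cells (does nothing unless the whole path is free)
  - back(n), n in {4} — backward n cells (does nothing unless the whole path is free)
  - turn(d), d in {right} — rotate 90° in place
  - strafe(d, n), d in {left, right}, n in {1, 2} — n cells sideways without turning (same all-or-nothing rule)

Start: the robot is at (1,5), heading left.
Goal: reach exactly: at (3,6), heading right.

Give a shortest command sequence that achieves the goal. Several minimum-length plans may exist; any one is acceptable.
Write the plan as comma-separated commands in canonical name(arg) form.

turn(right), move(1), strafe(right, 2), turn(right)

initial: at (1,5), heading left
step 1 (turn(right)): at (1,5), heading up
step 2 (move(1)): at (1,6), heading up
step 3 (strafe(right, 2)): at (3,6), heading up
step 4 (turn(right)): at (3,6), heading right
no 3-step plan works, so 4 is optimal.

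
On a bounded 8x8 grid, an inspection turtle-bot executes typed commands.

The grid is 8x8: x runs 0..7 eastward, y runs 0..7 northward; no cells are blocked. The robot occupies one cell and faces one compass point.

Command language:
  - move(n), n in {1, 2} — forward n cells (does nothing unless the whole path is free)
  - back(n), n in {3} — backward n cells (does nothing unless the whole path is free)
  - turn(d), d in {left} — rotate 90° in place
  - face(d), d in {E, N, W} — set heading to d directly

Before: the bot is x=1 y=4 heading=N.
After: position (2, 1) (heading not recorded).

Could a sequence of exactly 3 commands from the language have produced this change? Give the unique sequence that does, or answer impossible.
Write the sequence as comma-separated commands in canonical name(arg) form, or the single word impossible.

back(3), face(E), move(1)

key: running move(1) before back(3) would end elsewhere — order is forced
from: x=1 y=4 heading=N
1. back(3) → x=1 y=1 heading=N
2. face(E) → x=1 y=1 heading=E
3. move(1) → x=2 y=1 heading=E
no other 3-command option fits: unique.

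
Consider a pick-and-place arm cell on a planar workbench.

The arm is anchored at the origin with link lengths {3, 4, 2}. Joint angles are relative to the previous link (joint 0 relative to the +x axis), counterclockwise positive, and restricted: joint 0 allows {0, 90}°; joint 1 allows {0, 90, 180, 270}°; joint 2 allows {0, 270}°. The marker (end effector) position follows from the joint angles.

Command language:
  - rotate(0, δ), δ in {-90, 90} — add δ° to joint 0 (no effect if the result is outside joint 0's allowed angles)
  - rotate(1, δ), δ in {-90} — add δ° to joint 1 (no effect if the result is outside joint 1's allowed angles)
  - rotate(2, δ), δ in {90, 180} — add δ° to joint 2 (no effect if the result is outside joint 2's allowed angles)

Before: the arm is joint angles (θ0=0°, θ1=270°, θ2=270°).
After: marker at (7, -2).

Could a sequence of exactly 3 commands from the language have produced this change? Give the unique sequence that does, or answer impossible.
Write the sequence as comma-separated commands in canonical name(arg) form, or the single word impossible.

start: joint angles (θ0=0°, θ1=270°, θ2=270°)
step 1 (rotate(1, -90)): joint angles (θ0=0°, θ1=180°, θ2=270°)
step 2 (rotate(1, -90)): joint angles (θ0=0°, θ1=90°, θ2=270°)
step 3 (rotate(1, -90)): joint angles (θ0=0°, θ1=0°, θ2=270°)
all 125 alternatives checked — unique.

rotate(1, -90), rotate(1, -90), rotate(1, -90)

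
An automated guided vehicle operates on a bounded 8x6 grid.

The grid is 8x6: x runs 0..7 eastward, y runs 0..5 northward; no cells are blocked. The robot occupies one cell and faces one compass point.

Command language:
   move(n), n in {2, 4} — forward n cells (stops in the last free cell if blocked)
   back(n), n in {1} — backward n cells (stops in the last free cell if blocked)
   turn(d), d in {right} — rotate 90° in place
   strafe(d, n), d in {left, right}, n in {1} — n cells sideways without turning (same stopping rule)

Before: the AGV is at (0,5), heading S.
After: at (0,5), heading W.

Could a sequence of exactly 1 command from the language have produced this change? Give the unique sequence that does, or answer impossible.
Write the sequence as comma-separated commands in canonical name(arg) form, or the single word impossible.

key: (0,5) unchanged — the single command moves nothing
initial: at (0,5), heading S
t=1 turn(right) ⇒ at (0,5), heading W
uniquely the one of 6 1-step routes that fits.

turn(right)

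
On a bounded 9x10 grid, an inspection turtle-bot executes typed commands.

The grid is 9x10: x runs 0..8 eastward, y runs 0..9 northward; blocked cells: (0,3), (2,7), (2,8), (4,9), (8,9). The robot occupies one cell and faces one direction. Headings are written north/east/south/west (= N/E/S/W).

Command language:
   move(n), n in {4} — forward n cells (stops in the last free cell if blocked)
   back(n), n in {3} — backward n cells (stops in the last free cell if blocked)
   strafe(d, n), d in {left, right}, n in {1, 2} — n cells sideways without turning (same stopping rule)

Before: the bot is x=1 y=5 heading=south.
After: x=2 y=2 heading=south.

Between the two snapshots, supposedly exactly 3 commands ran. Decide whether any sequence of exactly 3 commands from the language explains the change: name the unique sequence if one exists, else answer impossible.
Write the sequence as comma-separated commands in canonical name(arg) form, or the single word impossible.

key: running move(4) before strafe(left, 1) would end elsewhere — order is forced
initial: x=1 y=5 heading=south
1. strafe(left, 1) → x=2 y=5 heading=south
2. back(3) → x=2 y=6 heading=south
3. move(4) → x=2 y=2 heading=south
no other 3-command option fits: unique.

strafe(left, 1), back(3), move(4)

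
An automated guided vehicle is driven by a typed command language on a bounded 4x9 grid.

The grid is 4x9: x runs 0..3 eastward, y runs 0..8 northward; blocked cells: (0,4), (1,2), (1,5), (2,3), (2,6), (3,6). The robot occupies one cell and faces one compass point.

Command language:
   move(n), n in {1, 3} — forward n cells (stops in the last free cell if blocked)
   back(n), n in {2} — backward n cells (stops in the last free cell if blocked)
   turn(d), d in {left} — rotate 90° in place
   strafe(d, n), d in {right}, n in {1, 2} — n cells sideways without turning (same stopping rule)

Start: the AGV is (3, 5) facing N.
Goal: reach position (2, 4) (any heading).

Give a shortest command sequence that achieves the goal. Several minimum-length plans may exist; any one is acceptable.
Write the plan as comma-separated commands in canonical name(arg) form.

turn(left), turn(left), strafe(right, 1), move(3)

initial: (3, 5) facing N
step 1 (turn(left)): (3, 5) facing W
step 2 (turn(left)): (3, 5) facing S
step 3 (strafe(right, 1)): (2, 5) facing S
step 4 (move(3)): (2, 4) facing S
no 3-step plan works, so 4 is optimal.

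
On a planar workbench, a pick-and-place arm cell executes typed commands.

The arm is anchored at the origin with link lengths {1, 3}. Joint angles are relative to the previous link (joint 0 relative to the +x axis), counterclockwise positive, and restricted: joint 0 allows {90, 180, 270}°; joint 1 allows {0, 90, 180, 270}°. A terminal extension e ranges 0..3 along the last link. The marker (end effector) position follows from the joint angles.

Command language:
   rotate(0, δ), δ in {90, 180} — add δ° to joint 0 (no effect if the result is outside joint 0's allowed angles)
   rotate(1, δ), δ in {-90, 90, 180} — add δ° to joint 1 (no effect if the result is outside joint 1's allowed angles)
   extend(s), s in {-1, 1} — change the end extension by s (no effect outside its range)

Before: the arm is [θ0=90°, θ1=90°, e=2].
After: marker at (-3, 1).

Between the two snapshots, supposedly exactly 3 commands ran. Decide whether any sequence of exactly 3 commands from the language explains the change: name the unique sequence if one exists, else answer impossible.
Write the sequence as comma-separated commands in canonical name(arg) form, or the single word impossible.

start: [θ0=90°, θ1=90°, e=2]
1. extend(-1) → [θ0=90°, θ1=90°, e=1]
2. extend(-1) → [θ0=90°, θ1=90°, e=0]
3. extend(-1) → [θ0=90°, θ1=90°, e=0]
uniquely the one of 343 3-step routes that fits.

extend(-1), extend(-1), extend(-1)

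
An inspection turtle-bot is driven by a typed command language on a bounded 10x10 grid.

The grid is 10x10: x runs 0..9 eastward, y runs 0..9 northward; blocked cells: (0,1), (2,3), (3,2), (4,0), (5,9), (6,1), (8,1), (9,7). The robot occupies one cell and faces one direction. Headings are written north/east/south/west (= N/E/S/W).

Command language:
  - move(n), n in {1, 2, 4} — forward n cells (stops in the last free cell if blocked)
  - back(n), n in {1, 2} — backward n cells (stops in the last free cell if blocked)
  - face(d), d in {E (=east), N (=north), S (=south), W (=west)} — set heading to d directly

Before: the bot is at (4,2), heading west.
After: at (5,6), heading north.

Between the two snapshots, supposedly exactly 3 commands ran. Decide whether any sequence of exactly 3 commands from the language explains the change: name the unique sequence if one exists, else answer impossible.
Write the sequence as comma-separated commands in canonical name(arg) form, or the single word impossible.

back(1), face(N), move(4)

key: running move(4) before back(1) would end elsewhere — order is forced
initial: at (4,2), heading west
t=1 back(1) ⇒ at (5,2), heading west
t=2 face(N) ⇒ at (5,2), heading north
t=3 move(4) ⇒ at (5,6), heading north
no other 3-command option fits: unique.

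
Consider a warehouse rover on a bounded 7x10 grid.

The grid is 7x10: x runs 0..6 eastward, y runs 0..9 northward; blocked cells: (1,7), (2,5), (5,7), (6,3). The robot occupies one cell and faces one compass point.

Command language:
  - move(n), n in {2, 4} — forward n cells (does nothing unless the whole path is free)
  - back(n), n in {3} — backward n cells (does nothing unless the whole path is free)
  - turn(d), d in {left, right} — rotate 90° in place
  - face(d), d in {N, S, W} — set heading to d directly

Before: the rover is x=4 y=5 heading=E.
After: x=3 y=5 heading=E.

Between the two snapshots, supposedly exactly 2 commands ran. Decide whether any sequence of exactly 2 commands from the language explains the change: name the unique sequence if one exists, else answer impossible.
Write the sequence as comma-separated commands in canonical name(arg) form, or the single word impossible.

key: running back(3) before move(2) would end elsewhere — order is forced
begin: x=4 y=5 heading=E
t=1 move(2) ⇒ x=6 y=5 heading=E
t=2 back(3) ⇒ x=3 y=5 heading=E
uniquely the one of 64 2-step routes that fits.

move(2), back(3)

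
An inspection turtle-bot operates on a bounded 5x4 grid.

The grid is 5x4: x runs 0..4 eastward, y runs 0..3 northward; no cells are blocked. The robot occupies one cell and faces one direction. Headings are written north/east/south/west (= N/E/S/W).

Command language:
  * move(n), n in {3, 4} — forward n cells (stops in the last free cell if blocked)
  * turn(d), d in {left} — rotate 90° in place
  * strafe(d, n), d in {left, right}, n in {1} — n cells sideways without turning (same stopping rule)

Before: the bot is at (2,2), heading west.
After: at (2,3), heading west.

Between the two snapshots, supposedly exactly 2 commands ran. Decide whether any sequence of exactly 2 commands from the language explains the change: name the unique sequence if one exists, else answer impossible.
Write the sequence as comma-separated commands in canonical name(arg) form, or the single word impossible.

key: the second strafe(right, 1) runs into the grid edge before its full distance
begin: at (2,2), heading west
[1] after strafe(right, 1): at (2,3), heading west
[2] after strafe(right, 1): at (2,3), heading west
no rival 2-sequence matches.

strafe(right, 1), strafe(right, 1)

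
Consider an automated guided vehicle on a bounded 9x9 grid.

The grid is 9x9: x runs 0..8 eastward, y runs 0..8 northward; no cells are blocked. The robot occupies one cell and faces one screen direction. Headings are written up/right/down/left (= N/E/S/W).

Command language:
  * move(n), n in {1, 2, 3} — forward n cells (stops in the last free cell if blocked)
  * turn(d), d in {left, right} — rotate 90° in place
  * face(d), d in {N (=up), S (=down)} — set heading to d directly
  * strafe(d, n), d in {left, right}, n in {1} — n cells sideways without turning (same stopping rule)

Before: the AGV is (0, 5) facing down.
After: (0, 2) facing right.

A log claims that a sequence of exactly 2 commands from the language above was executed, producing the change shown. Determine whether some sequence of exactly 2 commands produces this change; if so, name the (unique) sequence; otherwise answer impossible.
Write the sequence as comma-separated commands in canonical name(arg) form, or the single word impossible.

key: order matters: swapping move(3) and turn(left) lands elsewhere
begin: (0, 5) facing down
[1] after move(3): (0, 2) facing down
[2] after turn(left): (0, 2) facing right
no other 2-command option fits: unique.

move(3), turn(left)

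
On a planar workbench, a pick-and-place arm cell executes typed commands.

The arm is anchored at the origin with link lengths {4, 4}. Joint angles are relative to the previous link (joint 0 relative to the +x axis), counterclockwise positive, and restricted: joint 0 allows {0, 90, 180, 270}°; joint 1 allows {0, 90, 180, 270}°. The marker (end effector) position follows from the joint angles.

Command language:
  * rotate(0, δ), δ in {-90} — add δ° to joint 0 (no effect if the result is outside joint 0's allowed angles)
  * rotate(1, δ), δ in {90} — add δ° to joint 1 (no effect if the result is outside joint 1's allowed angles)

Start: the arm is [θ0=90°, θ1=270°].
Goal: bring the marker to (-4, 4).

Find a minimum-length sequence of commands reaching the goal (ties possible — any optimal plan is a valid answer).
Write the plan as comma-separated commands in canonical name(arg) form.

from: [θ0=90°, θ1=270°]
t=1 rotate(1, 90) ⇒ [θ0=90°, θ1=0°]
t=2 rotate(1, 90) ⇒ [θ0=90°, θ1=90°]
minimal: 2 command(s), checked below 2.

rotate(1, 90), rotate(1, 90)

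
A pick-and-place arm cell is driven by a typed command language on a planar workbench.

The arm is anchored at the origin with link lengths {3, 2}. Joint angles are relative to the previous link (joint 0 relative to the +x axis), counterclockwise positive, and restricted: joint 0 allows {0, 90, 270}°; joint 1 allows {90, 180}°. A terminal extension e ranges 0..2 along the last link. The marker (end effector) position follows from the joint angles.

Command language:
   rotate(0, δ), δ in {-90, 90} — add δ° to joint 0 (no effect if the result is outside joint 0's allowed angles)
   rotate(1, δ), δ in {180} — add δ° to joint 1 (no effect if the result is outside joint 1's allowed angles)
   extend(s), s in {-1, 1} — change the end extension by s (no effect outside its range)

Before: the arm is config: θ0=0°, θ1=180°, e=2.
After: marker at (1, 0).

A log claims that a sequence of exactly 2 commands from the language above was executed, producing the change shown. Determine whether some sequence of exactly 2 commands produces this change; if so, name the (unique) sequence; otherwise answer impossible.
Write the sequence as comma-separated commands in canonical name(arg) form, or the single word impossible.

extend(-1), extend(-1)

t0: config: θ0=0°, θ1=180°, e=2
t=1 extend(-1) ⇒ config: θ0=0°, θ1=180°, e=1
t=2 extend(-1) ⇒ config: θ0=0°, θ1=180°, e=0
no other 2-command option fits: unique.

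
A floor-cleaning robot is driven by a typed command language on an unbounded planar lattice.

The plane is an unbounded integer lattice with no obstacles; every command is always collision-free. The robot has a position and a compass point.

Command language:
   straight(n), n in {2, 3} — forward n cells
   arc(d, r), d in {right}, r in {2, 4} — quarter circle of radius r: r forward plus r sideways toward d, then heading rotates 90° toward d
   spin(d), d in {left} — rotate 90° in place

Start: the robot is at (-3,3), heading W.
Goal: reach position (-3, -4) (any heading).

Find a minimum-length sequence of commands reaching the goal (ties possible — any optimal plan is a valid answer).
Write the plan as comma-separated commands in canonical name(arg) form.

spin(left), straight(3), straight(2), straight(2)

from: at (-3,3), heading W
step 1 (spin(left)): at (-3,3), heading S
step 2 (straight(3)): at (-3,0), heading S
step 3 (straight(2)): at (-3,-2), heading S
step 4 (straight(2)): at (-3,-4), heading S
minimal: 4 command(s), checked below 4.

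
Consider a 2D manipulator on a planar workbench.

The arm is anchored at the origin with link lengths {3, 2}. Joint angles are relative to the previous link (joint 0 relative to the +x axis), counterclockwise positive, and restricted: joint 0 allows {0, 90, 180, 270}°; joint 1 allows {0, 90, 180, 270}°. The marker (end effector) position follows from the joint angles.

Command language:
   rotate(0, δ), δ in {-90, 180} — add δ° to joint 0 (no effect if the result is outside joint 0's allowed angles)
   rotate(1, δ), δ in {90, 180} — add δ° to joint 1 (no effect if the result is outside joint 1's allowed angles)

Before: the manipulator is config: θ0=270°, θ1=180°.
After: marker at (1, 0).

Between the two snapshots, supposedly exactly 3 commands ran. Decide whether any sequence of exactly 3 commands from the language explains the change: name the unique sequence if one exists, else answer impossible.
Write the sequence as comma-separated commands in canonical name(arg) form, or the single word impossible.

rotate(0, -90), rotate(0, -90), rotate(0, -90)

start: config: θ0=270°, θ1=180°
step 1 (rotate(0, -90)): config: θ0=180°, θ1=180°
step 2 (rotate(0, -90)): config: θ0=90°, θ1=180°
step 3 (rotate(0, -90)): config: θ0=0°, θ1=180°
all 64 alternatives checked — unique.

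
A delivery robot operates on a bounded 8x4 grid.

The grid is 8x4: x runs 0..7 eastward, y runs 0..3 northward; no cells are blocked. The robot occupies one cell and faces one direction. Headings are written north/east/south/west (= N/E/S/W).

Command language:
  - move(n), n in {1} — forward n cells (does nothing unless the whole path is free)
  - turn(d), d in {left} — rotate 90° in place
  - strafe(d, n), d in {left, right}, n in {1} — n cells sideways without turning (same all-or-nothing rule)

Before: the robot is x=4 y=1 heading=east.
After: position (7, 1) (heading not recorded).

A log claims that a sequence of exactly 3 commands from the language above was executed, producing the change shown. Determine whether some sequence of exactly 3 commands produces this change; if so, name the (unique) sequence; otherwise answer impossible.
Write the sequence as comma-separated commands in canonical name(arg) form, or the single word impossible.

initial: x=4 y=1 heading=east
1. move(1) → x=5 y=1 heading=east
2. move(1) → x=6 y=1 heading=east
3. move(1) → x=7 y=1 heading=east
all 64 alternatives checked — unique.

move(1), move(1), move(1)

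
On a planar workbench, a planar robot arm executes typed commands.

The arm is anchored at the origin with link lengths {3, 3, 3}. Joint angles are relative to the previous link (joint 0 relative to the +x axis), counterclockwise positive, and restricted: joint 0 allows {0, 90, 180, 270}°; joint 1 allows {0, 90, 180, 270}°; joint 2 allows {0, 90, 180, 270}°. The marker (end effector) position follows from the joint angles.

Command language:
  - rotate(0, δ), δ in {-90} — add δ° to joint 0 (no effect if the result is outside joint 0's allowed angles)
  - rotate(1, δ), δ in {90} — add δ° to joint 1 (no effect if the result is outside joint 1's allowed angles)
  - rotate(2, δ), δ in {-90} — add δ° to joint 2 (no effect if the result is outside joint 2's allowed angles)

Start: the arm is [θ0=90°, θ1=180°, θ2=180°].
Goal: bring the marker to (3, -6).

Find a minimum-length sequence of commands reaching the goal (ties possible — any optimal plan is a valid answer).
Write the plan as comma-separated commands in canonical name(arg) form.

from: [θ0=90°, θ1=180°, θ2=180°]
[1] after rotate(0, -90): [θ0=0°, θ1=180°, θ2=180°]
[2] after rotate(1, 90): [θ0=0°, θ1=270°, θ2=180°]
[3] after rotate(2, -90): [θ0=0°, θ1=270°, θ2=90°]
[4] after rotate(2, -90): [θ0=0°, θ1=270°, θ2=0°]
shorter routes all fall short; 4 is best.

rotate(0, -90), rotate(1, 90), rotate(2, -90), rotate(2, -90)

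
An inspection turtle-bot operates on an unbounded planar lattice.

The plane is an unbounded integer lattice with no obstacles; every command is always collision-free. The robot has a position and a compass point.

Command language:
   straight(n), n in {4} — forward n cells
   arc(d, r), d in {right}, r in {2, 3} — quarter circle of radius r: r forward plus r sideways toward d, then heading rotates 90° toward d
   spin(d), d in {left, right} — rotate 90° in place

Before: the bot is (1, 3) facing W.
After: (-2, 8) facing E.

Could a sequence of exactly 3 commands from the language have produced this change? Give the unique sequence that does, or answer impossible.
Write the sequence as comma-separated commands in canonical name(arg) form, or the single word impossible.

key: running arc(right, 3) before straight(4) would end elsewhere — order is forced
from: (1, 3) facing W
1. straight(4) → (-3, 3) facing W
2. arc(right, 2) → (-5, 5) facing N
3. arc(right, 3) → (-2, 8) facing E
all 125 alternatives checked — unique.

straight(4), arc(right, 2), arc(right, 3)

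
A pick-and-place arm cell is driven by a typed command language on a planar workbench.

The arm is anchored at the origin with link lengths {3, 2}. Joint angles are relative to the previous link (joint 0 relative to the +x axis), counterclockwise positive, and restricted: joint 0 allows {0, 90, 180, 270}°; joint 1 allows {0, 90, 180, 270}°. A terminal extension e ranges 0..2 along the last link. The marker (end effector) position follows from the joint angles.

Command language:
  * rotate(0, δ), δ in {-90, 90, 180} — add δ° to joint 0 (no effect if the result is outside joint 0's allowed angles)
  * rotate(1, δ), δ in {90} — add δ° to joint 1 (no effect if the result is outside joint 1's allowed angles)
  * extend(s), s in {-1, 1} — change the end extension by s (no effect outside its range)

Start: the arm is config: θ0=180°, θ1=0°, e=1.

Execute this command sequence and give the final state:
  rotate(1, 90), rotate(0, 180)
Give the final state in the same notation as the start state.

config: θ0=0°, θ1=90°, e=1

start: config: θ0=180°, θ1=0°, e=1
step 1 (rotate(1, 90)): config: θ0=180°, θ1=90°, e=1
step 2 (rotate(0, 180)): config: θ0=0°, θ1=90°, e=1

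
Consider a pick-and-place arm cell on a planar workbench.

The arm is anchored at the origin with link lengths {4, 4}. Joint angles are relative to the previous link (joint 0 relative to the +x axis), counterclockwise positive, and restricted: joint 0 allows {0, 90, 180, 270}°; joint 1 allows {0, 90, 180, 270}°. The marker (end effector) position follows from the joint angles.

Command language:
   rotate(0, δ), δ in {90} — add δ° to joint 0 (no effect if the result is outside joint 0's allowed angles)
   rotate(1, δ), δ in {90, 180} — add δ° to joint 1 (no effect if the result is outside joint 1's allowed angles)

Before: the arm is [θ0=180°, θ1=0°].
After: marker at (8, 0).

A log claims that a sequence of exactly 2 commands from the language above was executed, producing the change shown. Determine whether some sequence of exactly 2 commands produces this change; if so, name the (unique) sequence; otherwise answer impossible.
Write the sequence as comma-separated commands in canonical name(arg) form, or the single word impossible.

rotate(0, 90), rotate(0, 90)

begin: [θ0=180°, θ1=0°]
t=1 rotate(0, 90) ⇒ [θ0=270°, θ1=0°]
t=2 rotate(0, 90) ⇒ [θ0=0°, θ1=0°]
no other 2-command option fits: unique.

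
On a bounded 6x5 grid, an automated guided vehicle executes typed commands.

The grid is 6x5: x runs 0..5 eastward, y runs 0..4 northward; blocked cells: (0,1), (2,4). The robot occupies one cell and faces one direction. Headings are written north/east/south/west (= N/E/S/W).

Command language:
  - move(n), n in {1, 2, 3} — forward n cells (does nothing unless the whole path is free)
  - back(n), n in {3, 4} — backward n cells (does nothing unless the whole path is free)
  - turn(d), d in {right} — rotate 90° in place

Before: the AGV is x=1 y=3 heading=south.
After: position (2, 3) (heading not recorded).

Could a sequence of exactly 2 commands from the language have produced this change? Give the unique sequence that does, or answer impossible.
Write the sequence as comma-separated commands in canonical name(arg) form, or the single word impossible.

impossible

no 2-step route produces this change.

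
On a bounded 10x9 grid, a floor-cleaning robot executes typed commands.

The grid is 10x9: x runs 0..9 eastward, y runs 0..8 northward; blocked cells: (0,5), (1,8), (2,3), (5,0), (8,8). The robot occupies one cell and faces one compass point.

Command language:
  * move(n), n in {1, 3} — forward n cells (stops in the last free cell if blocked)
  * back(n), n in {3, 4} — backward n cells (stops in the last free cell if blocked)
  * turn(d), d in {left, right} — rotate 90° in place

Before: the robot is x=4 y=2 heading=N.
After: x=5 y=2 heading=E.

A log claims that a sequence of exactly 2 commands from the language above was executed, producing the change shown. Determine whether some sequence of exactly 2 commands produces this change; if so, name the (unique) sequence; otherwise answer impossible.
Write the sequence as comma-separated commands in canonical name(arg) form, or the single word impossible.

turn(right), move(1)

key: position moved to (5,2) AND the heading swung to E — translation plus rotation needed
start: x=4 y=2 heading=N
[1] after turn(right): x=4 y=2 heading=E
[2] after move(1): x=5 y=2 heading=E
uniquely the one of 36 2-step routes that fits.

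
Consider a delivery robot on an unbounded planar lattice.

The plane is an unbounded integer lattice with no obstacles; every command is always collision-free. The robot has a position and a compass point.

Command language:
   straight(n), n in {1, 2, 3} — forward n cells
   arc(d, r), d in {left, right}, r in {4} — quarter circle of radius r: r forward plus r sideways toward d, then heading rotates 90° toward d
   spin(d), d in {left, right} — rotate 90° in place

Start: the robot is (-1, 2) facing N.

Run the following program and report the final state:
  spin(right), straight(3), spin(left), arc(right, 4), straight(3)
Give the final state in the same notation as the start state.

t0: (-1, 2) facing N
[1] after spin(right): (-1, 2) facing E
[2] after straight(3): (2, 2) facing E
[3] after spin(left): (2, 2) facing N
[4] after arc(right, 4): (6, 6) facing E
[5] after straight(3): (9, 6) facing E

(9, 6) facing E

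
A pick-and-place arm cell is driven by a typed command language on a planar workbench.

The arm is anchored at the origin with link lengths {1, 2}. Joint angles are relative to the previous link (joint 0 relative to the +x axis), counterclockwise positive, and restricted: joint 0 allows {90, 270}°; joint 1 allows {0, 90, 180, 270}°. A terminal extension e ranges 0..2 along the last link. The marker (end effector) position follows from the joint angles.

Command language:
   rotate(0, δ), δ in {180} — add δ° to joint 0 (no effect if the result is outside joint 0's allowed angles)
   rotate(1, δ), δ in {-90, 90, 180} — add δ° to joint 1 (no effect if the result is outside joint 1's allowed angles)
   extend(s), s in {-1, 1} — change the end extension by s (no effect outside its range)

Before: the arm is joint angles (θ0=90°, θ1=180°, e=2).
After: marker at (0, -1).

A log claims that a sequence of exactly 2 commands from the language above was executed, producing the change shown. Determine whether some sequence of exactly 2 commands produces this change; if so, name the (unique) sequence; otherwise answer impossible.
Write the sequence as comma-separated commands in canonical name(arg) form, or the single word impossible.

initial: joint angles (θ0=90°, θ1=180°, e=2)
t=1 extend(-1) ⇒ joint angles (θ0=90°, θ1=180°, e=1)
t=2 extend(-1) ⇒ joint angles (θ0=90°, θ1=180°, e=0)
no other 2-command option fits: unique.

extend(-1), extend(-1)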